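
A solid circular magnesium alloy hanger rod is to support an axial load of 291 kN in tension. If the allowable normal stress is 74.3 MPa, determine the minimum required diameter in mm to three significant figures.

70.6 mm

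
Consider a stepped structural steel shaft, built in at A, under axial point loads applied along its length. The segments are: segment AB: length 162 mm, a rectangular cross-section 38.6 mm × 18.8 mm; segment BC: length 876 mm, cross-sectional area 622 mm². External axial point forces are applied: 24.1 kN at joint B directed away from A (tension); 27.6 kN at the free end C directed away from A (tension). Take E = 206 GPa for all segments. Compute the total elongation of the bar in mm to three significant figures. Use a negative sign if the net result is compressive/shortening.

0.245 mm

Internal axial forces (sectioning from the free end, tension +): N_BC = 27.6 kN, N_AB = 51.7 kN.
A_AB = 725.7 mm².
δ_AB = 51700·162/(725.7·206000) = 0.05603 mm
δ_BC = 27600·876/(622·206000) = 0.1887 mm
δ = Σδ_i = 0.2447 mm.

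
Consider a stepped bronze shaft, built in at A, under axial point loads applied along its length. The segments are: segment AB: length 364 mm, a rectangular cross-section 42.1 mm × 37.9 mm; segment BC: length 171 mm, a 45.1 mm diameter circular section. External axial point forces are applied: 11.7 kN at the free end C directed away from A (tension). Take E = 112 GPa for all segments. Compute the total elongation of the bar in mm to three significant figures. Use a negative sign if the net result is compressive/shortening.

Internal axial forces (sectioning from the free end, tension +): N_BC = 11.7 kN, N_AB = 11.7 kN.
A_AB = 1596 mm².
A_BC = 1598 mm².
δ_AB = 11700·364/(1596·112000) = 0.02383 mm
δ_BC = 11700·171/(1598·112000) = 0.01118 mm
δ = Σδ_i = 0.03501 mm.

0.0350 mm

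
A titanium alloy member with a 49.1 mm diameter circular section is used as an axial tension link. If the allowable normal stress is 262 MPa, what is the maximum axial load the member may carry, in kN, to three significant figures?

496 kN

A = 1893 mm².
P_max = σ_allow · A = 262 · 1893 = 496100 N = 496.1 kN.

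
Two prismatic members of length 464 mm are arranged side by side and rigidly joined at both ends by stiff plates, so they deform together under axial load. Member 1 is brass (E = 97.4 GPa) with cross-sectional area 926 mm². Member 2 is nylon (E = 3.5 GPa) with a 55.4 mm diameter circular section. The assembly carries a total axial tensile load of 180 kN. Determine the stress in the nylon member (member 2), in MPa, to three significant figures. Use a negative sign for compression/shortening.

A_2 = 2411 mm².
Equal strain + equilibrium ⇒ each member carries load in proportion to AE: A₁E₁ = 90190000 N, A₂E₂ = 8437000 N, ΣAE = 98630000 N.
σ₂ = P·E₂/ΣAE = 180000·3500/98630000 = 6.388 MPa.

6.39 MPa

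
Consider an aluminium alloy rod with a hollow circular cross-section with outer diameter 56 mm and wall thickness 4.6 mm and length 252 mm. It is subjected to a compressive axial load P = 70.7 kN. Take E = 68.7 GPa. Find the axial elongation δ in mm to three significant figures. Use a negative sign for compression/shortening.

-0.349 mm

A = 742.8 mm².
δ_mech = NL/(AE) = -70700·252/(742.8·68700) = -0.3491 mm.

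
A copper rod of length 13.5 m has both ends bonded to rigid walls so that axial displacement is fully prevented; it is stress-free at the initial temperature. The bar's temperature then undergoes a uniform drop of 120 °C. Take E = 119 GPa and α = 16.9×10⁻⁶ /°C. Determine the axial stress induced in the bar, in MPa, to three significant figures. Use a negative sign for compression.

241 MPa

Free thermal expansion αLΔT = 16.9e-6 · 13500 · -120 = -27.38 mm.
The walls impose strain ε = −(-27.38)/13500 = 2.0280e-03; σ = Eε = 119000 · 2.0280e-03 = 241.3 MPa.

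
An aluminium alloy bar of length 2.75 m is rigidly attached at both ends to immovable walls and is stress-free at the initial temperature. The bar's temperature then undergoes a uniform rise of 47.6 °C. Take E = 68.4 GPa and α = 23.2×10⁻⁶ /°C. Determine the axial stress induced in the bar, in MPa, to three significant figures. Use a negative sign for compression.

-75.5 MPa

Free thermal expansion αLΔT = 23.2e-6 · 2750 · 47.6 = 3.037 mm.
The walls impose strain ε = −(3.037)/2750 = -1.1043e-03; σ = Eε = 68400 · -1.1043e-03 = -75.54 MPa.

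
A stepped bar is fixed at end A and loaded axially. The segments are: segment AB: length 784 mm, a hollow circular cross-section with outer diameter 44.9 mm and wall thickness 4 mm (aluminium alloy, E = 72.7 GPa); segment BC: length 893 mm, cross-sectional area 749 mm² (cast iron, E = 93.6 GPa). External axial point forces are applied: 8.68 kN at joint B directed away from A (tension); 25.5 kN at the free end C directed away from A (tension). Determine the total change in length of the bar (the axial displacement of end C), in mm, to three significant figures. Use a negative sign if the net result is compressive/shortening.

1.04 mm

Internal axial forces (sectioning from the free end, tension +): N_BC = 25.5 kN, N_AB = 34.18 kN.
A_AB = 514 mm².
δ_AB = 34180·784/(514·72700) = 0.7172 mm
δ_BC = 25500·893/(749·93600) = 0.3248 mm
δ = Σδ_i = 1.042 mm.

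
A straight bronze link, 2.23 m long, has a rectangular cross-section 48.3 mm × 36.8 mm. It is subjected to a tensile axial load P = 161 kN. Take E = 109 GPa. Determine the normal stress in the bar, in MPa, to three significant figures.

90.6 MPa

A = 1777 mm².
σ = N/A = 161000/1777 = 90.58 MPa.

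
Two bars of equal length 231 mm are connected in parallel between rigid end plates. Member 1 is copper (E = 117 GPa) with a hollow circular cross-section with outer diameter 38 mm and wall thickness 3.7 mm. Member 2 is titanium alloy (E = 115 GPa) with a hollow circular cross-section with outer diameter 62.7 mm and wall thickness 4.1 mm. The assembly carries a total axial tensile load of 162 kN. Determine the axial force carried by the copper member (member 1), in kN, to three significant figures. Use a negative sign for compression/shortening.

A_1 = 398.7 mm².
A_2 = 754.8 mm².
Equal strain + equilibrium ⇒ each member carries load in proportion to AE: A₁E₁ = 46650000 N, A₂E₂ = 86800000 N, ΣAE = 133400000 N.
F₁ = P·A₁E₁/ΣAE = 162000·46650000/133400000 = 56630 N.

56.6 kN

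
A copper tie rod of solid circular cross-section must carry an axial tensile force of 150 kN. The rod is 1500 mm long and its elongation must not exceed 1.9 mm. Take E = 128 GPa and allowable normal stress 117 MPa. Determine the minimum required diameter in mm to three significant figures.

40.4 mm

Required area A ≥ P/σ_allow = 150000/117 = 1282 mm².
For a solid circular section, d ≥ √(4A/π) = 40.4 mm.
Elongation limit: A ≥ PL/(Eδ_allow) = 150000·1500/(128000·1.9) = 925.2 mm² ⇒ d ≥ 34.32 mm.
The stress limit governs.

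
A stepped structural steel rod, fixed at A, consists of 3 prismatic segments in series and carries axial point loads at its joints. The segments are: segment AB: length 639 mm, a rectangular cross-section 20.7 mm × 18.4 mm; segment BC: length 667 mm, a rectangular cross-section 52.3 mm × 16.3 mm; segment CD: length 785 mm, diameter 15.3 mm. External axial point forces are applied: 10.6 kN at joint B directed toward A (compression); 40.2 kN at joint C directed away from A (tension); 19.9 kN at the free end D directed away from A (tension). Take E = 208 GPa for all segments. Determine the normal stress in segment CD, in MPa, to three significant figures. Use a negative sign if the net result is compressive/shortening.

Internal axial forces (sectioning from the free end, tension +): N_CD = 19.9 kN, N_BC = 60.1 kN, N_AB = 49.5 kN.
A_CD = 183.9 mm².
σ_CD = N_CD/A_CD = 19900/183.9 = 108.2 MPa.

108 MPa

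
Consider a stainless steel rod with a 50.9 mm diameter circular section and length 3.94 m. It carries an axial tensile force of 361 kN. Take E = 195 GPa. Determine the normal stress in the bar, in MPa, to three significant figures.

177 MPa

A = 2035 mm².
σ = N/A = 361000/2035 = 177.4 MPa.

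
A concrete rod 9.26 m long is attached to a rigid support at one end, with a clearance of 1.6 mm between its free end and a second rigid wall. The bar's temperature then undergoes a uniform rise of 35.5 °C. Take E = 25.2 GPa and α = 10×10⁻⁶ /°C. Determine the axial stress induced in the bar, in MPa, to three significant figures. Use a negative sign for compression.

-4.59 MPa

Free thermal expansion αLΔT = 10e-6 · 9260 · 35.5 = 3.287 mm.
The walls engage after the gap closes; constrained expansion = 3.287 − 1.6 = 1.687 mm.
The walls impose strain ε = −(1.687)/9260 = -1.8221e-04; σ = Eε = 25200 · -1.8221e-04 = -4.592 MPa.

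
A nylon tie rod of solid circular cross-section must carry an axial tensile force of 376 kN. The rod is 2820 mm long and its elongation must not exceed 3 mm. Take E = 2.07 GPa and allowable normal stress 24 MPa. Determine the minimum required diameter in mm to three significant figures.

466 mm

Required area A ≥ P/σ_allow = 376000/24 = 15670 mm².
For a solid circular section, d ≥ √(4A/π) = 141.2 mm.
Elongation limit: A ≥ PL/(Eδ_allow) = 376000·2820/(2070·3) = 170700 mm² ⇒ d ≥ 466.3 mm.
The elongation limit governs.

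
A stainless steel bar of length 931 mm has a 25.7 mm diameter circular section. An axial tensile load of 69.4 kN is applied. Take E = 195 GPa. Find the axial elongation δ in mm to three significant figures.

0.639 mm

A = 518.7 mm².
δ_mech = NL/(AE) = 69400·931/(518.7·195000) = 0.6387 mm.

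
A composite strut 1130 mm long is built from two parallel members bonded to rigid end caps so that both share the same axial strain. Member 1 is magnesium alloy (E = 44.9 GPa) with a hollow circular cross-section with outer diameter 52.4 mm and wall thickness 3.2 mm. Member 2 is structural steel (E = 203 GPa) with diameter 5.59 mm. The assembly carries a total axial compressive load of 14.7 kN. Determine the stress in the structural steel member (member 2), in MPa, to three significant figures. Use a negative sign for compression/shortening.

-110 MPa

A_1 = 494.6 mm².
A_2 = 24.54 mm².
Equal strain + equilibrium ⇒ each member carries load in proportion to AE: A₁E₁ = 22210000 N, A₂E₂ = 4982000 N, ΣAE = 27190000 N.
σ₂ = P·E₂/ΣAE = -14700·203000/27190000 = -109.7 MPa.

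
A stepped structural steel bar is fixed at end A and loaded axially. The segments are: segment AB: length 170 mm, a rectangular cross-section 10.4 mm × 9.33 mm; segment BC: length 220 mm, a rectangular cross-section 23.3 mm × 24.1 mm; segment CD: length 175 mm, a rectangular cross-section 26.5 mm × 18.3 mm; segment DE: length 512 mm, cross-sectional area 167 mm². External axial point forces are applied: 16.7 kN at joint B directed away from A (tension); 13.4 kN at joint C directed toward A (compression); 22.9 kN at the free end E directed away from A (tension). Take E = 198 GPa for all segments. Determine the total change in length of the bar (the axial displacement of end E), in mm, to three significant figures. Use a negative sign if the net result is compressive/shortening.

0.647 mm

Internal axial forces (sectioning from the free end, tension +): N_DE = 22.9 kN, N_CD = 22.9 kN, N_BC = 9.5 kN, N_AB = 26.2 kN.
A_AB = 97.03 mm².
A_BC = 561.5 mm².
A_CD = 485 mm².
δ_AB = 26200·170/(97.03·198000) = 0.2318 mm
δ_BC = 9500·220/(561.5·198000) = 0.0188 mm
δ_CD = 22900·175/(485·198000) = 0.04174 mm
δ_DE = 22900·512/(167·198000) = 0.3546 mm
δ = Σδ_i = 0.647 mm.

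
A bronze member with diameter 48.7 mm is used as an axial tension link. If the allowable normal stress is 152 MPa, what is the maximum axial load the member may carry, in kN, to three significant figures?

A = 1863 mm².
P_max = σ_allow · A = 152 · 1863 = 283100 N = 283.1 kN.

283 kN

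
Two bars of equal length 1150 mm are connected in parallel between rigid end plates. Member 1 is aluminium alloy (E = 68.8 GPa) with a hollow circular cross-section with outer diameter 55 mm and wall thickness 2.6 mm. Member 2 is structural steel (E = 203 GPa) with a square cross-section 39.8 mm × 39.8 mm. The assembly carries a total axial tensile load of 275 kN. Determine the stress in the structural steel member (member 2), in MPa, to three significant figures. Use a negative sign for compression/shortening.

159 MPa

A_1 = 428 mm².
A_2 = 1584 mm².
Equal strain + equilibrium ⇒ each member carries load in proportion to AE: A₁E₁ = 29450000 N, A₂E₂ = 321600000 N, ΣAE = 351000000 N.
σ₂ = P·E₂/ΣAE = 275000·203000/351000000 = 159 MPa.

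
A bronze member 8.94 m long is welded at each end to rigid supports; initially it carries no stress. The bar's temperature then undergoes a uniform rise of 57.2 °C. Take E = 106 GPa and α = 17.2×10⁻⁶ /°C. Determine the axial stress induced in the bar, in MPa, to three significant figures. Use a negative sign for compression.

-104 MPa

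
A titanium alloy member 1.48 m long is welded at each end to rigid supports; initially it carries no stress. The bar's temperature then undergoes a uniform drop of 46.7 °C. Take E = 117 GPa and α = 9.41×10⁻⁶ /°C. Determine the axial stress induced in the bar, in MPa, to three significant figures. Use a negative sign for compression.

Free thermal expansion αLΔT = 9.41e-6 · 1480 · -46.7 = -0.6504 mm.
The walls impose strain ε = −(-0.6504)/1480 = 4.3945e-04; σ = Eε = 117000 · 4.3945e-04 = 51.42 MPa.

51.4 MPa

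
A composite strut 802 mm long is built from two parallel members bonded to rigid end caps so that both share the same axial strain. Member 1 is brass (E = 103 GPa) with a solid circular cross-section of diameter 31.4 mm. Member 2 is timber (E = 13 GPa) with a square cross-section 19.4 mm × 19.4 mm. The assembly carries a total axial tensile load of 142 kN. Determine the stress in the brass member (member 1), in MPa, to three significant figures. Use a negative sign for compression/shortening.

A_1 = 774.4 mm².
A_2 = 376.4 mm².
Equal strain + equilibrium ⇒ each member carries load in proportion to AE: A₁E₁ = 79760000 N, A₂E₂ = 4893000 N, ΣAE = 84650000 N.
σ₁ = P·E₁/ΣAE = 142000·103000/84650000 = 172.8 MPa.

173 MPa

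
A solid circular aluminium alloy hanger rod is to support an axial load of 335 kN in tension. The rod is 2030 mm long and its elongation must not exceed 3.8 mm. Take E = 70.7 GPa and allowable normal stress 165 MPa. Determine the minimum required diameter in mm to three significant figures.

56.8 mm

Required area A ≥ P/σ_allow = 335000/165 = 2030 mm².
For a solid circular section, d ≥ √(4A/π) = 50.84 mm.
Elongation limit: A ≥ PL/(Eδ_allow) = 335000·2030/(70700·3.8) = 2531 mm² ⇒ d ≥ 56.77 mm.
The elongation limit governs.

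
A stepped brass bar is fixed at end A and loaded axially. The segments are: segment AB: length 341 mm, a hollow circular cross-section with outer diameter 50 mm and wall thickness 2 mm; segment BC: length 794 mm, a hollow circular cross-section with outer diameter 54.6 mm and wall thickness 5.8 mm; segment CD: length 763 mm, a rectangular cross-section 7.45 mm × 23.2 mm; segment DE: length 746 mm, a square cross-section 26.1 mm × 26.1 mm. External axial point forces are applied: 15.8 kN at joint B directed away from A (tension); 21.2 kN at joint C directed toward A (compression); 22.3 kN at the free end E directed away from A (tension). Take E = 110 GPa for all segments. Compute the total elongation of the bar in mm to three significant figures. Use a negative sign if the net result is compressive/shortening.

Internal axial forces (sectioning from the free end, tension +): N_DE = 22.3 kN, N_CD = 22.3 kN, N_BC = 1.1 kN, N_AB = 16.9 kN.
A_AB = 301.6 mm².
A_BC = 889.2 mm².
A_CD = 172.8 mm².
A_DE = 681.2 mm².
δ_AB = 16900·341/(301.6·110000) = 0.1737 mm
δ_BC = 1100·794/(889.2·110000) = 0.008929 mm
δ_CD = 22300·763/(172.8·110000) = 0.8949 mm
δ_DE = 22300·746/(681.2·110000) = 0.222 mm
δ = Σδ_i = 1.3 mm.

1.30 mm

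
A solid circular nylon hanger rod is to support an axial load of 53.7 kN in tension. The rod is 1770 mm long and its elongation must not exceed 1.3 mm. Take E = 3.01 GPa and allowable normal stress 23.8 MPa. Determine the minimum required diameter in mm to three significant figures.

Required area A ≥ P/σ_allow = 53700/23.8 = 2256 mm².
For a solid circular section, d ≥ √(4A/π) = 53.6 mm.
Elongation limit: A ≥ PL/(Eδ_allow) = 53700·1770/(3010·1.3) = 24290 mm² ⇒ d ≥ 175.9 mm.
The elongation limit governs.

176 mm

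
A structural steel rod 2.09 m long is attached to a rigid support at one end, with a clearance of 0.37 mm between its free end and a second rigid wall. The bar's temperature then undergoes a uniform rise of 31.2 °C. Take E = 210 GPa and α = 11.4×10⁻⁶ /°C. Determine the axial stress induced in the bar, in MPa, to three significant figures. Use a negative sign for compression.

-37.5 MPa

Free thermal expansion αLΔT = 11.4e-6 · 2090 · 31.2 = 0.7434 mm.
The walls engage after the gap closes; constrained expansion = 0.7434 − 0.37 = 0.3734 mm.
The walls impose strain ε = −(0.3734)/2090 = -1.7865e-04; σ = Eε = 210000 · -1.7865e-04 = -37.52 MPa.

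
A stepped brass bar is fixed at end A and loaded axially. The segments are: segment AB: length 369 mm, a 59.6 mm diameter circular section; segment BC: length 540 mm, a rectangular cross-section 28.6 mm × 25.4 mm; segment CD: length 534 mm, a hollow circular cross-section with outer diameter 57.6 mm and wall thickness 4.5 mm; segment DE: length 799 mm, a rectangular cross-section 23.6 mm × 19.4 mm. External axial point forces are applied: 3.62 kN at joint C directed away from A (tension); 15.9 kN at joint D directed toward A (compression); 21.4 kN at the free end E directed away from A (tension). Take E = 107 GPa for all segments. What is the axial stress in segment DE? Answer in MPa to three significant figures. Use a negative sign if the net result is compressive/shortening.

46.7 MPa

Internal axial forces (sectioning from the free end, tension +): N_DE = 21.4 kN, N_CD = 5.5 kN, N_BC = 9.12 kN, N_AB = 9.12 kN.
A_DE = 457.8 mm².
σ_DE = N_DE/A_DE = 21400/457.8 = 46.74 MPa.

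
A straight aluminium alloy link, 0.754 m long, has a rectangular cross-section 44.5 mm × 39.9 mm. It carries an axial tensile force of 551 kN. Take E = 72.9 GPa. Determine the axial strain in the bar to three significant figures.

A = 1776 mm².
σ = N/A = 310.3 MPa; ε = σ/E = 310.3/72900 = 4.257e-03.

0.00426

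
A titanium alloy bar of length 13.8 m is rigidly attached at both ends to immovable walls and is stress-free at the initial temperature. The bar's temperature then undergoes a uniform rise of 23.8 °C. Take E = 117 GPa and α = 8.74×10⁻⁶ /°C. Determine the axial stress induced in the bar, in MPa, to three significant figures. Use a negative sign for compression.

Free thermal expansion αLΔT = 8.74e-6 · 13800 · 23.8 = 2.871 mm.
The walls impose strain ε = −(2.871)/13800 = -2.0801e-04; σ = Eε = 117000 · -2.0801e-04 = -24.34 MPa.

-24.3 MPa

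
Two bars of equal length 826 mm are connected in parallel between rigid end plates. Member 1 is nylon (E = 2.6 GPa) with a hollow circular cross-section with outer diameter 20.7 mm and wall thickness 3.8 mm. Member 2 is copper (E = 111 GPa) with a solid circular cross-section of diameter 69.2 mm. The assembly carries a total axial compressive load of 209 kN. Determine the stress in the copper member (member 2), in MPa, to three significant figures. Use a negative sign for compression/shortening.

A_1 = 201.8 mm².
A_2 = 3761 mm².
Equal strain + equilibrium ⇒ each member carries load in proportion to AE: A₁E₁ = 524600 N, A₂E₂ = 417500000 N, ΣAE = 418000000 N.
σ₂ = P·E₂/ΣAE = -209000·111000/418000000 = -55.5 MPa.

-55.5 MPa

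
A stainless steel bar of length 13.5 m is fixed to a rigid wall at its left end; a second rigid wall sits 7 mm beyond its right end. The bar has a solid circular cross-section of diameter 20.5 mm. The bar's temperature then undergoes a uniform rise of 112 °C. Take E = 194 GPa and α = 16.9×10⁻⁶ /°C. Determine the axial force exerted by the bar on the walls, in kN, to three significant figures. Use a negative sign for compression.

-88.0 kN

Free thermal expansion αLΔT = 16.9e-6 · 13500 · 112 = 25.55 mm.
The walls engage after the gap closes; constrained expansion = 25.55 − 7 = 18.55 mm.
The walls impose strain ε = −(18.55)/13500 = -1.3743e-03; σ = Eε = 194000 · -1.3743e-03 = -266.6 MPa.
Wall reaction R = σ·A = -266.6·330.1 = -88000 N = -88 kN.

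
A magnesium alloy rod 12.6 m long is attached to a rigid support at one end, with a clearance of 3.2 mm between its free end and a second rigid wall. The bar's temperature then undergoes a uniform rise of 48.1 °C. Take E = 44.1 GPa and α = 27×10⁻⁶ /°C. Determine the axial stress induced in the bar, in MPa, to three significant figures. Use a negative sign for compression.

Free thermal expansion αLΔT = 27e-6 · 12600 · 48.1 = 16.36 mm.
The walls engage after the gap closes; constrained expansion = 16.36 − 3.2 = 13.16 mm.
The walls impose strain ε = −(13.16)/12600 = -1.0447e-03; σ = Eε = 44100 · -1.0447e-03 = -46.07 MPa.

-46.1 MPa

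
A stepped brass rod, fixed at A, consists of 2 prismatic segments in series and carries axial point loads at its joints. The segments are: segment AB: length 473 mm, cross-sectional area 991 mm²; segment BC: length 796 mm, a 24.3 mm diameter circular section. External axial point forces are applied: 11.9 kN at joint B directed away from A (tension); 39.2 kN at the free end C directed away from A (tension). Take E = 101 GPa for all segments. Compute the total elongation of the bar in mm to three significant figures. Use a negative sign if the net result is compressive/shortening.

0.908 mm

Internal axial forces (sectioning from the free end, tension +): N_BC = 39.2 kN, N_AB = 51.1 kN.
A_BC = 463.8 mm².
δ_AB = 51100·473/(991·101000) = 0.2415 mm
δ_BC = 39200·796/(463.8·101000) = 0.6662 mm
δ = Σδ_i = 0.9076 mm.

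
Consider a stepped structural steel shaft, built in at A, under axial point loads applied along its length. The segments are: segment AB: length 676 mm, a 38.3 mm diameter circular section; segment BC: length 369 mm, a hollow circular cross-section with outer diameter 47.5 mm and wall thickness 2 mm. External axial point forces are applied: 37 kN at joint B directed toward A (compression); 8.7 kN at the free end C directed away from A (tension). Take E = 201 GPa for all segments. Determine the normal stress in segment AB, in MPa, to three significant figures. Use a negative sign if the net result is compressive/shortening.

Internal axial forces (sectioning from the free end, tension +): N_BC = 8.7 kN, N_AB = -28.3 kN.
A_AB = 1152 mm².
σ_AB = N_AB/A_AB = -28300/1152 = -24.56 MPa.

-24.6 MPa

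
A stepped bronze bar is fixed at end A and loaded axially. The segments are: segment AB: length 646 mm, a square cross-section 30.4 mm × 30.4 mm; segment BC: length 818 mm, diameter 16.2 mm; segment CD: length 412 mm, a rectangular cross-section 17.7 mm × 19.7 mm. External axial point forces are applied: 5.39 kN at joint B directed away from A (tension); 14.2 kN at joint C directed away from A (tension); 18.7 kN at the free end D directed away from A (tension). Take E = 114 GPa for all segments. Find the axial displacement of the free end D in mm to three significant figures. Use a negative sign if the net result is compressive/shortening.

Internal axial forces (sectioning from the free end, tension +): N_CD = 18.7 kN, N_BC = 32.9 kN, N_AB = 38.29 kN.
A_AB = 924.2 mm².
A_BC = 206.1 mm².
A_CD = 348.7 mm².
δ_AB = 38290·646/(924.2·114000) = 0.2348 mm
δ_BC = 32900·818/(206.1·114000) = 1.145 mm
δ_CD = 18700·412/(348.7·114000) = 0.1938 mm
δ = Σδ_i = 1.574 mm.

1.57 mm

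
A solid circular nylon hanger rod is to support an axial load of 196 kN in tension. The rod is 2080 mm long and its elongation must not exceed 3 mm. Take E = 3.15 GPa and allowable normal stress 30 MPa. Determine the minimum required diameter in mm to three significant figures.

234 mm

Required area A ≥ P/σ_allow = 196000/30 = 6533 mm².
For a solid circular section, d ≥ √(4A/π) = 91.21 mm.
Elongation limit: A ≥ PL/(Eδ_allow) = 196000·2080/(3150·3) = 43140 mm² ⇒ d ≥ 234.4 mm.
The elongation limit governs.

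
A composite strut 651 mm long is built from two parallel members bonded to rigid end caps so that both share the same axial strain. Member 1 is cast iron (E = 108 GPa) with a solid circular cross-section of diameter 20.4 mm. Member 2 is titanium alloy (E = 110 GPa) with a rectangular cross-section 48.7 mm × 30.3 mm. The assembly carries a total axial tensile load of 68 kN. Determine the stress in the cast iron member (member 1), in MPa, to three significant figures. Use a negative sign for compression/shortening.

37.2 MPa

A_1 = 326.9 mm².
A_2 = 1476 mm².
Equal strain + equilibrium ⇒ each member carries load in proportion to AE: A₁E₁ = 35300000 N, A₂E₂ = 162300000 N, ΣAE = 197600000 N.
σ₁ = P·E₁/ΣAE = 68000·108000/197600000 = 37.16 MPa.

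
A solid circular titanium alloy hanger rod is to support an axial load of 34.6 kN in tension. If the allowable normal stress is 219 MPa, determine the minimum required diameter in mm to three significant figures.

14.2 mm

Required area A ≥ P/σ_allow = 34600/219 = 158 mm².
For a solid circular section, d ≥ √(4A/π) = 14.18 mm.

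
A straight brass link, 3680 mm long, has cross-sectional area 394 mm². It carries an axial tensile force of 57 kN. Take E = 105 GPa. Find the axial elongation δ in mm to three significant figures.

5.07 mm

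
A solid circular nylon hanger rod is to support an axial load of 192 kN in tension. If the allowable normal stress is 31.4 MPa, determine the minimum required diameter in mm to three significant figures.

88.2 mm

Required area A ≥ P/σ_allow = 192000/31.4 = 6115 mm².
For a solid circular section, d ≥ √(4A/π) = 88.23 mm.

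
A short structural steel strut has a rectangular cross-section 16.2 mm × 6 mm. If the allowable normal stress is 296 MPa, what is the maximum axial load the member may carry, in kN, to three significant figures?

28.8 kN

A = 97.2 mm².
P_max = σ_allow · A = 296 · 97.2 = 28770 N = 28.77 kN.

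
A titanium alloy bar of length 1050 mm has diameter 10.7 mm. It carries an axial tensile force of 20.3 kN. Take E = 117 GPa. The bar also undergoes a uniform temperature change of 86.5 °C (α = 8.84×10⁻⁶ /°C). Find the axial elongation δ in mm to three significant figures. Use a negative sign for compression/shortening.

A = 89.92 mm².
δ_mech = NL/(AE) = 20300·1050/(89.92·117000) = 2.026 mm.
δ_thermal = αLΔT = 8.84e-6·1050·86.5 = 0.8029 mm.
δ = δ_mech + δ_thermal = 2.829 mm.

2.83 mm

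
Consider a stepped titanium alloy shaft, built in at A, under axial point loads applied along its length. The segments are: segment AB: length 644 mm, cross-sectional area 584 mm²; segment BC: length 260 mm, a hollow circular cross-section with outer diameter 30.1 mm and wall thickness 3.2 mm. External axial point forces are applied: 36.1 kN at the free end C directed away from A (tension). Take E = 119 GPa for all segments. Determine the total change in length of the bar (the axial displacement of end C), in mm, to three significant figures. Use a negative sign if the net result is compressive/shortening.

Internal axial forces (sectioning from the free end, tension +): N_BC = 36.1 kN, N_AB = 36.1 kN.
A_BC = 270.4 mm².
δ_AB = 36100·644/(584·119000) = 0.3345 mm
δ_BC = 36100·260/(270.4·119000) = 0.2917 mm
δ = Σδ_i = 0.6262 mm.

0.626 mm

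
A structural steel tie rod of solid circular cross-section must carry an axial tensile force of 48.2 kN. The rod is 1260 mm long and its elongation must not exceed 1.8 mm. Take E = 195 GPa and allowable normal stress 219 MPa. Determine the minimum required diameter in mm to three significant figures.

16.7 mm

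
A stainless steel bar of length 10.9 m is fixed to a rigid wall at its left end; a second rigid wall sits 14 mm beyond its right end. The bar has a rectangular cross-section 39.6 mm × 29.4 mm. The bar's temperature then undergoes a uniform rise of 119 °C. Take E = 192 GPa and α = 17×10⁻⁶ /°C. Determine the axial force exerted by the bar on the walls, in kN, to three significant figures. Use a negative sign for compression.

Free thermal expansion αLΔT = 17e-6 · 10900 · 119 = 22.05 mm.
The walls engage after the gap closes; constrained expansion = 22.05 − 14 = 8.051 mm.
The walls impose strain ε = −(8.051)/10900 = -7.3860e-04; σ = Eε = 192000 · -7.3860e-04 = -141.8 MPa.
Wall reaction R = σ·A = -141.8·1164 = -165100 N = -165.1 kN.

-165 kN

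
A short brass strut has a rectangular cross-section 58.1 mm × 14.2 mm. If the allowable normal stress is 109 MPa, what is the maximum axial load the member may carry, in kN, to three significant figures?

A = 825 mm².
P_max = σ_allow · A = 109 · 825 = 89930 N = 89.93 kN.

89.9 kN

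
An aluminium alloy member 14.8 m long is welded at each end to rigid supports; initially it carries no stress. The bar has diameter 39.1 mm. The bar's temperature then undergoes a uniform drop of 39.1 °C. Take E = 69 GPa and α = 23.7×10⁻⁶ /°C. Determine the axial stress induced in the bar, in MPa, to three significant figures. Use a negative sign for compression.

63.9 MPa

Free thermal expansion αLΔT = 23.7e-6 · 14800 · -39.1 = -13.71 mm.
The walls impose strain ε = −(-13.71)/14800 = 9.2667e-04; σ = Eε = 69000 · 9.2667e-04 = 63.94 MPa.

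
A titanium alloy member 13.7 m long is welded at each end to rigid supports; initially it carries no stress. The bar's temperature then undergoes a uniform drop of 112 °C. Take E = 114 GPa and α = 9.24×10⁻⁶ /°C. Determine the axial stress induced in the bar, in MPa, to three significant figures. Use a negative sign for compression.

Free thermal expansion αLΔT = 9.24e-6 · 13700 · -112 = -14.18 mm.
The walls impose strain ε = −(-14.18)/13700 = 1.0349e-03; σ = Eε = 114000 · 1.0349e-03 = 118 MPa.

118 MPa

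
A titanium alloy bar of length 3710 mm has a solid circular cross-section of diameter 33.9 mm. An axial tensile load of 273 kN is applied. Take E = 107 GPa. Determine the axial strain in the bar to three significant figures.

0.00283

A = 902.6 mm².
σ = N/A = 302.5 MPa; ε = σ/E = 302.5/107000 = 2.827e-03.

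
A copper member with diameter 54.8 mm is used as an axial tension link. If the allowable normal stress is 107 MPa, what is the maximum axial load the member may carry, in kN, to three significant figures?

252 kN

A = 2359 mm².
P_max = σ_allow · A = 107 · 2359 = 252400 N = 252.4 kN.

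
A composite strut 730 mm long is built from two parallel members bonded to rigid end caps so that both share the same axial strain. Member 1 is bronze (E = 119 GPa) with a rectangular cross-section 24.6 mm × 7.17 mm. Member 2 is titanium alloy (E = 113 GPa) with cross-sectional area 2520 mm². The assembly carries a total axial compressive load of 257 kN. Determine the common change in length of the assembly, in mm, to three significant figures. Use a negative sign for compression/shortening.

A_1 = 176.4 mm².
Equal strain + equilibrium ⇒ each member carries load in proportion to AE: A₁E₁ = 20990000 N, A₂E₂ = 284800000 N, ΣAE = 305700000 N.
δ = PL/ΣAE = -257000·730/305700000 = -0.6136 mm.

-0.614 mm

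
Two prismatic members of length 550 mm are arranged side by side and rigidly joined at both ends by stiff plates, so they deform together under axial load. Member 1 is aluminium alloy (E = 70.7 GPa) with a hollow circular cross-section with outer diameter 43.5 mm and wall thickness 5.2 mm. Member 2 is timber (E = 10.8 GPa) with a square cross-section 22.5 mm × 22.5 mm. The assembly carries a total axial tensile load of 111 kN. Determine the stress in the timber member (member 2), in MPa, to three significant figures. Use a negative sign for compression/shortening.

24.1 MPa

A_1 = 625.7 mm².
A_2 = 506.2 mm².
Equal strain + equilibrium ⇒ each member carries load in proportion to AE: A₁E₁ = 44240000 N, A₂E₂ = 5468000 N, ΣAE = 49700000 N.
σ₂ = P·E₂/ΣAE = 111000·10800/49700000 = 24.12 MPa.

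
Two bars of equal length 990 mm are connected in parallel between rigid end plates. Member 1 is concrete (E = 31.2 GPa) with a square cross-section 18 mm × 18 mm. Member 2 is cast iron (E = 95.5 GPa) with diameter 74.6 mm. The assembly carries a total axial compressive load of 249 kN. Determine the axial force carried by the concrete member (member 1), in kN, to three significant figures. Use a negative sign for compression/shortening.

-5.89 kN

A_1 = 324 mm².
A_2 = 4371 mm².
Equal strain + equilibrium ⇒ each member carries load in proportion to AE: A₁E₁ = 10110000 N, A₂E₂ = 417400000 N, ΣAE = 427500000 N.
F₁ = P·A₁E₁/ΣAE = -249000·10110000/427500000 = -5888 N.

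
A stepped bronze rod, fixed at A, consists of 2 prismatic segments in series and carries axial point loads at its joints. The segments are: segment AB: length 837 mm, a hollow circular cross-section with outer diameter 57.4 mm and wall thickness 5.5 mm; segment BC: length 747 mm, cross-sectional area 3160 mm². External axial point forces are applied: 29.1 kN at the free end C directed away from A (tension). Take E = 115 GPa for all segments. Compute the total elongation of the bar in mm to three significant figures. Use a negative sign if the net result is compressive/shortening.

Internal axial forces (sectioning from the free end, tension +): N_BC = 29.1 kN, N_AB = 29.1 kN.
A_AB = 896.8 mm².
δ_AB = 29100·837/(896.8·115000) = 0.2362 mm
δ_BC = 29100·747/(3160·115000) = 0.05982 mm
δ = Σδ_i = 0.296 mm.

0.296 mm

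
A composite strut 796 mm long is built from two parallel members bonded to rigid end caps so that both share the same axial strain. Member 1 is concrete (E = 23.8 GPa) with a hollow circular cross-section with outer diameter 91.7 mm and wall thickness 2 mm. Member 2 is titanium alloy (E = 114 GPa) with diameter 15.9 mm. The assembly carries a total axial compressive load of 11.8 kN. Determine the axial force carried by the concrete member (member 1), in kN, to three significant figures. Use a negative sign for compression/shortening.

-4.39 kN

A_1 = 563.6 mm².
A_2 = 198.6 mm².
Equal strain + equilibrium ⇒ each member carries load in proportion to AE: A₁E₁ = 13410000 N, A₂E₂ = 22640000 N, ΣAE = 36050000 N.
F₁ = P·A₁E₁/ΣAE = -11800·13410000/36050000 = -4391 N.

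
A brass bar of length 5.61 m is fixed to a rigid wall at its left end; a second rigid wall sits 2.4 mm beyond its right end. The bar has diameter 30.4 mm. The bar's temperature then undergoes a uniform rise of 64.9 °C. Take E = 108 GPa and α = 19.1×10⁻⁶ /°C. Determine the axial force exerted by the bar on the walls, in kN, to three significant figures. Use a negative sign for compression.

-63.6 kN

Free thermal expansion αLΔT = 19.1e-6 · 5610 · 64.9 = 6.954 mm.
The walls engage after the gap closes; constrained expansion = 6.954 − 2.4 = 4.554 mm.
The walls impose strain ε = −(4.554)/5610 = -8.1178e-04; σ = Eε = 108000 · -8.1178e-04 = -87.67 MPa.
Wall reaction R = σ·A = -87.67·725.8 = -63640 N = -63.64 kN.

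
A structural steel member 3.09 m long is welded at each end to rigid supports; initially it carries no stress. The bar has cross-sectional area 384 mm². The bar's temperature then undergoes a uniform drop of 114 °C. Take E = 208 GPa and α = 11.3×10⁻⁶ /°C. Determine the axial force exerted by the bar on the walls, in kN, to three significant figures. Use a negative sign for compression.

103 kN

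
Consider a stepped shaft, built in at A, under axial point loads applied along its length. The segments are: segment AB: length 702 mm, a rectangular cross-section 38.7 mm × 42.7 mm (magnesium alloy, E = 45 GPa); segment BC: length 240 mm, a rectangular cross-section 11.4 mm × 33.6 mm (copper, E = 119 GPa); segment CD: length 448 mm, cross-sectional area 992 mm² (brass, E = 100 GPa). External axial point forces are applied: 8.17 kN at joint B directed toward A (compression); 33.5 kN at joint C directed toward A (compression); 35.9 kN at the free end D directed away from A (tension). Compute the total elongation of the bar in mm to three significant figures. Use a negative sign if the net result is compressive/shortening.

Internal axial forces (sectioning from the free end, tension +): N_CD = 35.9 kN, N_BC = 2.4 kN, N_AB = -5.77 kN.
A_AB = 1652 mm².
A_BC = 383 mm².
δ_AB = -5770·702/(1652·45000) = -0.05447 mm
δ_BC = 2400·240/(383·119000) = 0.01264 mm
δ_CD = 35900·448/(992·100000) = 0.1621 mm
δ = Σδ_i = 0.1203 mm.

0.120 mm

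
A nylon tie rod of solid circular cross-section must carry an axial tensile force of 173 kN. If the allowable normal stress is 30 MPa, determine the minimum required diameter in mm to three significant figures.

85.7 mm

Required area A ≥ P/σ_allow = 173000/30 = 5767 mm².
For a solid circular section, d ≥ √(4A/π) = 85.69 mm.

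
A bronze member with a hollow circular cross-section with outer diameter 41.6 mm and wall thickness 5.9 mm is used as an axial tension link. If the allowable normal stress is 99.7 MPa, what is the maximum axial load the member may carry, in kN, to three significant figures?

66.0 kN

A = 661.7 mm².
P_max = σ_allow · A = 99.7 · 661.7 = 65970 N = 65.97 kN.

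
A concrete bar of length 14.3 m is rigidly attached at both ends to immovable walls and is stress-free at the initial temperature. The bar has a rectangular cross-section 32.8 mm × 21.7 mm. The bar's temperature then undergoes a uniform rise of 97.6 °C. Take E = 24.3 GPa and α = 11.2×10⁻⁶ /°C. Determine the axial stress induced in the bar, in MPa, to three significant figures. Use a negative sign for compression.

-26.6 MPa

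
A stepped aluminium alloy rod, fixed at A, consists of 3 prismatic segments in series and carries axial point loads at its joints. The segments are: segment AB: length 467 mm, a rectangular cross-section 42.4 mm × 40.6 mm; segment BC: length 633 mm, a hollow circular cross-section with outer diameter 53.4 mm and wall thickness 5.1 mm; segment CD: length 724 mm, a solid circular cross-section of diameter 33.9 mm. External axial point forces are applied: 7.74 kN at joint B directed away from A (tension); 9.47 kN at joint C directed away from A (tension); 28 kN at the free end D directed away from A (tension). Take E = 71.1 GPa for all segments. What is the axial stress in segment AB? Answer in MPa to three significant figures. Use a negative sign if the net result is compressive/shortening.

Internal axial forces (sectioning from the free end, tension +): N_CD = 28 kN, N_BC = 37.47 kN, N_AB = 45.21 kN.
A_AB = 1721 mm².
σ_AB = N_AB/A_AB = 45210/1721 = 26.26 MPa.

26.3 MPa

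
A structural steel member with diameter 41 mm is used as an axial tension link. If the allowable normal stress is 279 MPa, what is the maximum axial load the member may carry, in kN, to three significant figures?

368 kN

A = 1320 mm².
P_max = σ_allow · A = 279 · 1320 = 368400 N = 368.4 kN.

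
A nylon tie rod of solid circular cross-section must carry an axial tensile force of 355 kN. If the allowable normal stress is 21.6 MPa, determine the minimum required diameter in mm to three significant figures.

145 mm

Required area A ≥ P/σ_allow = 355000/21.6 = 16440 mm².
For a solid circular section, d ≥ √(4A/π) = 144.7 mm.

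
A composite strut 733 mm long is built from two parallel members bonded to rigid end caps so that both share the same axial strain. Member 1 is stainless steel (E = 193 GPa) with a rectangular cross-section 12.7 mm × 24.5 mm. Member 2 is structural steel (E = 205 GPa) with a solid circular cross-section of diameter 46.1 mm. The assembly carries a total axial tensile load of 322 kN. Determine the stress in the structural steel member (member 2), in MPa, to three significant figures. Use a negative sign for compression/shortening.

A_1 = 311.1 mm².
A_2 = 1669 mm².
Equal strain + equilibrium ⇒ each member carries load in proportion to AE: A₁E₁ = 60050000 N, A₂E₂ = 342200000 N, ΣAE = 402200000 N.
σ₂ = P·E₂/ΣAE = 322000·205000/402200000 = 164.1 MPa.

164 MPa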